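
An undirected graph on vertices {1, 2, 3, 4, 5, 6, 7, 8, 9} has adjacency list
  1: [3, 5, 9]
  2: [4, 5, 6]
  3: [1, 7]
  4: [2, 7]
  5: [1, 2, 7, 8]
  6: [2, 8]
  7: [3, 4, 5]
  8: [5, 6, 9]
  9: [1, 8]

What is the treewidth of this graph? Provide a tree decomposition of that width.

Treewidth 3.
One such decomposition:
Bags: B1 = {2, 4, 6, 7}  B2 = {2, 5, 6, 7}  B3 = {5, 6, 7, 8}  B4 = {3, 5, 7, 8}  B5 = {1, 3, 5, 8}  B6 = {1, 3, 8, 9}
Tree: B1–B2, B2–B3, B3–B4, B4–B5, B5–B6

The largest bag has 4 vertices, giving width 3; this decomposition certifies tw(G) ≤ 3. For the lower bound: the 4 vertex sets {2,4,6}, {7}, {5}, {1,3,8,9} are disjoint, each induces a connected subgraph, and every pair is joined by at least one edge of G. Contracting each set to a single vertex therefore yields K_{4} as a minor, and since treewidth is minor-monotone, tw(G) ≥ tw(K_{4}) = 3. Therefore the treewidth is 3.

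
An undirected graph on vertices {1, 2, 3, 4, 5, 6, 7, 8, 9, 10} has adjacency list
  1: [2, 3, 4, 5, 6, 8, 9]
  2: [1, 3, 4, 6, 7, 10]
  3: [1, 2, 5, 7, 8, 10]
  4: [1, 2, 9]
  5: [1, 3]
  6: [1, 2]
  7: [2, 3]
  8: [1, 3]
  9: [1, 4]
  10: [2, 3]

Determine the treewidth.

A width-2 tree decomposition is:
Bags: B1 = {2, 3, 7}  B2 = {1, 2, 3}  B3 = {1, 2, 4}  B4 = {1, 4, 9}  B5 = {1, 2, 6}  B6 = {1, 3, 5}  B7 = {2, 3, 10}  B8 = {1, 3, 8}
Tree: B1–B2, B2–B3, B3–B4, B3–B5, B2–B6, B2–B7, B2–B8
Every bag has size at most 3, so the width is 3 − 1 = 2 and tw(G) ≤ 2. Conversely, {1, 3, 8} is a clique of size 3, and the vertices of any clique must share a bag in every tree decomposition; so some bag has ≥ 3 vertices and tw(G) ≥ 2. The upper and lower bounds meet at 2, so that is the treewidth.

2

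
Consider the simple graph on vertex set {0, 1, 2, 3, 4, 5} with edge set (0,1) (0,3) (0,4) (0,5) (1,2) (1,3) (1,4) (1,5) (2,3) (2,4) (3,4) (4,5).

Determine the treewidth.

A width-3 tree decomposition is:
Bags: B1 = {0, 1, 3, 4}  B2 = {0, 1, 4, 5}  B3 = {1, 2, 3, 4}
Tree: B1–B2, B1–B3
Every bag has size at most 4, so the width is 4 − 1 = 3 and tw(G) ≤ 3. On the other hand G contains the 4-clique {0, 1, 3, 4}. A clique must lie in a single bag of any decomposition, so no decomposition can have width below 3. Hence tw(G) = 3 exactly.

3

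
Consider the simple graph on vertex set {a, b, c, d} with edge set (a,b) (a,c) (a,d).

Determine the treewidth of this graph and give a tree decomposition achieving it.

Treewidth 1.
Bags: B1 = {a, d}  B2 = {a, b}  B3 = {a, c}
Tree: B1–B2, B2–B3

The largest bag has 2 vertices, giving width 1; this decomposition certifies tw(G) ≤ 1. G has an edge, so its treewidth is at least 1. The upper and lower bounds meet at 1, so that is the treewidth.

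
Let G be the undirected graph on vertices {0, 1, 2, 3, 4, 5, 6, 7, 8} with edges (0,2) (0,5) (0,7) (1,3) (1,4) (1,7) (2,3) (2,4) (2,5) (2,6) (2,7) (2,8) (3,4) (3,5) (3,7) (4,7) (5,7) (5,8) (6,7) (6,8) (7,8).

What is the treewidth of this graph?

A width-3 tree decomposition is:
Bags: B1 = {2, 3, 4, 7}  B2 = {1, 3, 4, 7}  B3 = {2, 3, 5, 7}  B4 = {0, 2, 5, 7}  B5 = {2, 5, 7, 8}  B6 = {2, 6, 7, 8}
Tree: B1–B2, B1–B3, B3–B4, B3–B5, B5–B6
Each bag holds 4 vertices, so the decomposition has width 3, which upper-bounds the treewidth. On the other hand G contains the 4-clique {1, 3, 4, 7}. A clique must lie in a single bag of any decomposition, so no decomposition can have width below 3. Combining the bounds, tw(G) = 3.

3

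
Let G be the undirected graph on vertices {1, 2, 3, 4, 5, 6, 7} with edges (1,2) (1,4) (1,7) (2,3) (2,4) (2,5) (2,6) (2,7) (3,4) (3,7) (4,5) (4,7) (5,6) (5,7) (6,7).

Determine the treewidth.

A width-3 tree decomposition is:
Bags: B1 = {2, 4, 5, 7}  B2 = {2, 3, 4, 7}  B3 = {2, 5, 6, 7}  B4 = {1, 2, 4, 7}
Tree: B1–B2, B1–B3, B2–B4
The largest bag has 4 vertices, giving width 3; this decomposition certifies tw(G) ≤ 3. On the other hand G contains the 4-clique {1, 2, 4, 7}. A clique must lie in a single bag of any decomposition, so no decomposition can have width below 3. Therefore the treewidth is 3.

3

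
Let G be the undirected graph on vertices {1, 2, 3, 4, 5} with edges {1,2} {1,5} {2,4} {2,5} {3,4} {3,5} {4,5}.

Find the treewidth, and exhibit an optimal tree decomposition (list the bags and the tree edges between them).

Treewidth 2.
One optimal decomposition is:
Bags: B1 = {2, 4, 5}  B2 = {3, 4, 5}  B3 = {1, 2, 5}
Tree: B1–B2, B1–B3

Each bag holds 3 vertices, so the decomposition has width 2, which upper-bounds the treewidth. For the lower bound, the 3 vertices {1, 2, 5} are pairwise adjacent, and any tree decomposition puts a clique entirely inside one bag — forcing width ≥ 2. Combining the bounds, tw(G) = 2.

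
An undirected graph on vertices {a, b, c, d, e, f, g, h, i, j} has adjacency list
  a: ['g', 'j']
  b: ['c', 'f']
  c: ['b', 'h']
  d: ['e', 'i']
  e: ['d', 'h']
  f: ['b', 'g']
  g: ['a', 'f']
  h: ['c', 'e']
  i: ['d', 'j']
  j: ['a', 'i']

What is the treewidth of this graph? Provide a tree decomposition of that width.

Treewidth 2.
One such decomposition:
Bags: B1 = {d, i, j}  B2 = {a, d, j}  B3 = {a, d, g}  B4 = {d, f, g}  B5 = {b, d, f}  B6 = {b, c, d}  B7 = {c, d, h}  B8 = {d, e, h}
Tree: B1–B2, B2–B3, B3–B4, B4–B5, B5–B6, B6–B7, B7–B8

Each bag holds 3 vertices, so the decomposition has width 2, which upper-bounds the treewidth. Since d–i–j–a–g–f–b–c–h–e–d is a cycle in G, G is not acyclic. Forests are exactly the graphs of treewidth ≤ 1, so tw(G) ≥ 2. The upper and lower bounds meet at 2, so that is the treewidth.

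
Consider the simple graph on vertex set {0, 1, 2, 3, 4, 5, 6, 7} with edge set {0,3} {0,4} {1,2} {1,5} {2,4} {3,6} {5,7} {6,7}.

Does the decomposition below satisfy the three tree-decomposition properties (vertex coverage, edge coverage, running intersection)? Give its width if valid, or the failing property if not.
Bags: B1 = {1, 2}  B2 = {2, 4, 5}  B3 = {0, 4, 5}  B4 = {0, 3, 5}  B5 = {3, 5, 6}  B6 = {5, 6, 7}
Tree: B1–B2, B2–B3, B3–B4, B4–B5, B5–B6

No — edge (5,1) lies in no bag.

A tree decomposition must satisfy three properties: every vertex lies in some bag; for every edge, both endpoints lie together in some bag; and for every vertex, the bags containing it form a connected subtree. Here edge (5,1) lies in no bag, so the decomposition is invalid.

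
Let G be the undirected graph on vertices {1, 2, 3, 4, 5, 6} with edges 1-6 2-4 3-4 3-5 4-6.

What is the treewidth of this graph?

A width-1 tree decomposition is:
Bags: B1 = {4, 6}  B2 = {1, 6}  B3 = {2, 4}  B4 = {3, 4}  B5 = {3, 5}
Tree: B1–B2, B1–B3, B1–B4, B4–B5
Each bag holds 2 vertices, so the decomposition has width 1, which upper-bounds the treewidth. Any graph with an edge has treewidth ≥ 1, and G has the edge 6–4. The upper and lower bounds meet at 1, so that is the treewidth.

1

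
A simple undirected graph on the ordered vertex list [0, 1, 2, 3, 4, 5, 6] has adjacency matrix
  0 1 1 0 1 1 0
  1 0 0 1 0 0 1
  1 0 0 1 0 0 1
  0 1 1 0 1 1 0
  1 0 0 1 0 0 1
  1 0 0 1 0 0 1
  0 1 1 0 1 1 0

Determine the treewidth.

3

A width-3 tree decomposition is:
Bags: B1 = {0, 3, 4, 6}  B2 = {0, 1, 3, 6}  B3 = {0, 3, 5, 6}  B4 = {0, 2, 3, 6}
Tree: B1–B2, B2–B3, B3–B4
Every bag has size at most 4, so the width is 4 − 1 = 3 and tw(G) ≤ 3. For the lower bound: the 4 vertex sets {4,6}, {1,3}, {0}, {5} are disjoint, each induces a connected subgraph, and every pair is joined by at least one edge of G. Contracting each set to a single vertex therefore yields K_{4} as a minor, and since treewidth is minor-monotone, tw(G) ≥ tw(K_{4}) = 3. Therefore the treewidth is 3.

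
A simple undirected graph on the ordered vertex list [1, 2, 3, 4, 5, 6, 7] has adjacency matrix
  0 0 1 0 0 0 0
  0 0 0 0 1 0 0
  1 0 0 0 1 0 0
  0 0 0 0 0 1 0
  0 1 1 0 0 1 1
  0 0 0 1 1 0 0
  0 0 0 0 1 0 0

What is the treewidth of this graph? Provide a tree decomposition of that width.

Treewidth 1.
One such decomposition:
Bags: B1 = {5, 7}  B2 = {5, 6}  B3 = {3, 5}  B4 = {1, 3}  B5 = {2, 5}  B6 = {4, 6}
Tree: B1–B2, B1–B3, B3–B4, B1–B5, B2–B6

The largest bag has 2 vertices, giving width 1; this decomposition certifies tw(G) ≤ 1. Any graph with an edge has treewidth ≥ 1, and G has the edge 7–5. Combining the bounds, tw(G) = 1.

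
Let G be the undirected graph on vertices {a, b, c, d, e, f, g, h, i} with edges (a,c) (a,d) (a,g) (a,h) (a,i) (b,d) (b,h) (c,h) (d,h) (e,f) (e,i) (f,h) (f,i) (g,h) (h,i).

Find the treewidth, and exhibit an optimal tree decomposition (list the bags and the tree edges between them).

Every bag has size at most 3, so the width is 3 − 1 = 2 and tw(G) ≤ 2. Conversely, {e, f, i} is a clique of size 3, and the vertices of any clique must share a bag in every tree decomposition; so some bag has ≥ 3 vertices and tw(G) ≥ 2. The upper and lower bounds meet at 2, so that is the treewidth.

Treewidth 2.
One such decomposition:
Bags: B1 = {a, h, i}  B2 = {a, d, h}  B3 = {a, g, h}  B4 = {b, d, h}  B5 = {f, h, i}  B6 = {e, f, i}  B7 = {a, c, h}
Tree: B1–B2, B2–B3, B2–B4, B1–B5, B5–B6, B3–B7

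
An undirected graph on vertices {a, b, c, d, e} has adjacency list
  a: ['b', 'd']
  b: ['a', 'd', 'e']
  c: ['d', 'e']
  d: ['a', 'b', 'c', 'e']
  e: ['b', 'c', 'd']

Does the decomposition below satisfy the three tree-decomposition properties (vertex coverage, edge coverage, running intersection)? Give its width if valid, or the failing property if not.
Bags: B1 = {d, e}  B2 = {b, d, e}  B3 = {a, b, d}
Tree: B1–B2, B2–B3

A tree decomposition must satisfy three properties: every vertex lies in some bag; for every edge, both endpoints lie together in some bag; and for every vertex, the bags containing it form a connected subtree. Here vertex c appears in no bag, so the decomposition is invalid.

No — vertex c appears in no bag.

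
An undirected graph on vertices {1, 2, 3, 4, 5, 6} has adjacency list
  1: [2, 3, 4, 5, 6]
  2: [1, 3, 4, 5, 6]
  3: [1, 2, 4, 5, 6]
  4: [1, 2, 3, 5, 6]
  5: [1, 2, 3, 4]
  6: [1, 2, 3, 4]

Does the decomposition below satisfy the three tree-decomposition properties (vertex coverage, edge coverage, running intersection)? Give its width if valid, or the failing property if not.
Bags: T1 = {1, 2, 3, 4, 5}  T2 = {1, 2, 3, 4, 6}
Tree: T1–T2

Yes; width 4.

Vertex coverage: the bags together contain {1, 2, 3, 4, 5, 6}, the full vertex set. Edge coverage: each edge of G has both endpoints in at least one bag. Running intersection: for every vertex, the bags containing it form a connected subtree. All three properties hold, so this is a valid tree decomposition of width max|bag| − 1 = 4, and hence tw(G) ≤ 4.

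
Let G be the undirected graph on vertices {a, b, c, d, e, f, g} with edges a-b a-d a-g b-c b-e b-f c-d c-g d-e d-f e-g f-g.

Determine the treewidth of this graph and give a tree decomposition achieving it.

Treewidth 3.
Bags: B1 = {a, b, d, g}  B2 = {b, d, f, g}  B3 = {b, d, e, g}  B4 = {b, c, d, g}
Tree: B1–B2, B2–B3, B3–B4

The largest bag has 4 vertices, giving width 3; this decomposition certifies tw(G) ≤ 3. For the lower bound: the 4 vertex sets {a,b}, {f,g}, {d}, {e} are disjoint, each induces a connected subgraph, and every pair is joined by at least one edge of G. Contracting each set to a single vertex therefore yields K_{4} as a minor, and since treewidth is minor-monotone, tw(G) ≥ tw(K_{4}) = 3. The upper and lower bounds meet at 3, so that is the treewidth.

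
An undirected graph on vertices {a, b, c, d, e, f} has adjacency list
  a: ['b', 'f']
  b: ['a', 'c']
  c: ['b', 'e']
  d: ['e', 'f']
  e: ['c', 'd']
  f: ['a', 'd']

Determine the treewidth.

2

A width-2 tree decomposition is:
Bags: B1 = {c, d, e}  B2 = {c, d, f}  B3 = {a, c, f}  B4 = {a, b, c}
Tree: B1–B2, B2–B3, B3–B4
The largest bag has 3 vertices, giving width 2; this decomposition certifies tw(G) ≤ 2. For the lower bound, G contains the cycle c–e–d–f–a–b–c, so G is not a forest; only forests have treewidth ≤ 1, hence tw(G) ≥ 2. Combining the bounds, tw(G) = 2.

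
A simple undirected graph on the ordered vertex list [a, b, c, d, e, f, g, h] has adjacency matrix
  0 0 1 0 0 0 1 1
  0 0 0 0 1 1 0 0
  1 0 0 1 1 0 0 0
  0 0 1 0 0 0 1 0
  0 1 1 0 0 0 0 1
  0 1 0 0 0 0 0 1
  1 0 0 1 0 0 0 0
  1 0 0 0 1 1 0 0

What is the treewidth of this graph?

2

A width-2 tree decomposition is:
Bags: B1 = {c, d, g}  B2 = {a, c, g}  B3 = {a, c, e}  B4 = {a, e, h}  B5 = {b, e, h}  B6 = {b, f, h}
Tree: B1–B2, B2–B3, B3–B4, B4–B5, B5–B6
Every bag has size at most 3, so the width is 3 − 1 = 2 and tw(G) ≤ 2. The edges d–g–a–c–d form a cycle, so G is not a tree and its treewidth is at least 2. The upper and lower bounds meet at 2, so that is the treewidth.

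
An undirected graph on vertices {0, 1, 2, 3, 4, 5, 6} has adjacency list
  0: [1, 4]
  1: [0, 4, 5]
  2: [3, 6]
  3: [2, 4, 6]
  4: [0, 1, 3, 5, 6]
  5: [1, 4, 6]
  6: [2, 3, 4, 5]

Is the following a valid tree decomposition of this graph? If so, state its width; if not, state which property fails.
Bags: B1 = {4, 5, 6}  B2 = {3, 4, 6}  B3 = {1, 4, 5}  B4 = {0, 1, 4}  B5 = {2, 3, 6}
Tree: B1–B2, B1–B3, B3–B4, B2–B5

Checking the three conditions: (i) the bags cover all of {0, 1, 2, 3, 4, 5, 6}; (ii) for each edge, some bag contains both endpoints; (iii) the bags containing any fixed vertex form a subtree. All hold, so the decomposition is valid with width 3 − 1 = 2.

Yes; width 2.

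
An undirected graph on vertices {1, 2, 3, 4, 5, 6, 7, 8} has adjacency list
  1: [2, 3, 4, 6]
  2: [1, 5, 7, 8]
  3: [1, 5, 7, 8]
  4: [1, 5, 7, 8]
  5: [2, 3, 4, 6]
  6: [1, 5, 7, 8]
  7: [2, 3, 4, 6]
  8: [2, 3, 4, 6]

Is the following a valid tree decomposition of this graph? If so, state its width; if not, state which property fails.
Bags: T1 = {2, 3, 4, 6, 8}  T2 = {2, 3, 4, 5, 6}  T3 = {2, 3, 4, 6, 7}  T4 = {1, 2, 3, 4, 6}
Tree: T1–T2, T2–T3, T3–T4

Yes; width 4.

Checking the three conditions: (i) the bags cover all of {1, 2, 3, 4, 5, 6, 7, 8}; (ii) for each edge, some bag contains both endpoints; (iii) the bags containing any fixed vertex form a subtree. All hold, so the decomposition is valid with width 5 − 1 = 4.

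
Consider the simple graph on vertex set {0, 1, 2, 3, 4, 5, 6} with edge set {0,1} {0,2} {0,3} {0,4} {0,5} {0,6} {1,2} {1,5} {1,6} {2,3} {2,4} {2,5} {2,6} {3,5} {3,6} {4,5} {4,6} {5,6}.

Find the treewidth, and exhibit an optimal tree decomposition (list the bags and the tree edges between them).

The largest bag has 5 vertices, giving width 4; this decomposition certifies tw(G) ≤ 4. Conversely, {0, 1, 2, 5, 6} is a clique of size 5, and the vertices of any clique must share a bag in every tree decomposition; so some bag has ≥ 5 vertices and tw(G) ≥ 4. The upper and lower bounds meet at 4, so that is the treewidth.

Treewidth 4.
One such decomposition:
Bags: B1 = {0, 2, 4, 5, 6}  B2 = {0, 2, 3, 5, 6}  B3 = {0, 1, 2, 5, 6}
Tree: B1–B2, B2–B3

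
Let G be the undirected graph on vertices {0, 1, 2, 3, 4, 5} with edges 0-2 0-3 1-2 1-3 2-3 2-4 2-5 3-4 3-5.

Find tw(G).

A width-2 tree decomposition is:
Bags: B1 = {1, 2, 3}  B2 = {0, 2, 3}  B3 = {2, 3, 4}  B4 = {2, 3, 5}
Tree: B1–B2, B1–B3, B1–B4
Every bag has size at most 3, so the width is 3 − 1 = 2 and tw(G) ≤ 2. On the other hand G contains the 3-clique {0, 2, 3}. A clique must lie in a single bag of any decomposition, so no decomposition can have width below 2. The upper and lower bounds meet at 2, so that is the treewidth.

2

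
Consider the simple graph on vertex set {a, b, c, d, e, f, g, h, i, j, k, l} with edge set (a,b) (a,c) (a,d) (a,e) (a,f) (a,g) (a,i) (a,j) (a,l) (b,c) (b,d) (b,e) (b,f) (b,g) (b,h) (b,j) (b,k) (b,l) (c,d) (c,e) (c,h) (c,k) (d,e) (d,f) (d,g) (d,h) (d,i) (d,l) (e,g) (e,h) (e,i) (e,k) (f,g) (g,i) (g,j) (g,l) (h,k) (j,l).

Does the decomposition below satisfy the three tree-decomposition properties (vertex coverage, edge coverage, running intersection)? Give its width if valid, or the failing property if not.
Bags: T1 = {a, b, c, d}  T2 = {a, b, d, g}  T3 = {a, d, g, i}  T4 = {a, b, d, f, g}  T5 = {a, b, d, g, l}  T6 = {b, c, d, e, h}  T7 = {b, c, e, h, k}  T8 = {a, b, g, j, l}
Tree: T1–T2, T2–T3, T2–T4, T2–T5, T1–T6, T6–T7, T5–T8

No — edge (e,a) lies in no bag.

A tree decomposition must satisfy three properties: every vertex lies in some bag; for every edge, both endpoints lie together in some bag; and for every vertex, the bags containing it form a connected subtree. Here edge (e,a) lies in no bag, so the decomposition is invalid.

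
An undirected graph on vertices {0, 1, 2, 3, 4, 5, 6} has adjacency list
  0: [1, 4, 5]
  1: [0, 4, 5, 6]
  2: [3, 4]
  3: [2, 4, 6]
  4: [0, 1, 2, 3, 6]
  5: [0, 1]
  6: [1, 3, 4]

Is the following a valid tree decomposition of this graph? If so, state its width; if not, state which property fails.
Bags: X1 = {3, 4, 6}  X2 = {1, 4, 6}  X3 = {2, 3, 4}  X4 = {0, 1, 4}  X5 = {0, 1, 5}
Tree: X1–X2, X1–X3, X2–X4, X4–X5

Vertex coverage: the bags together contain {0, 1, 2, 3, 4, 5, 6}, the full vertex set. Edge coverage: each edge of G has both endpoints in at least one bag. Running intersection: for every vertex, the bags containing it form a connected subtree. All three properties hold, so this is a valid tree decomposition of width max|bag| − 1 = 2, and hence tw(G) ≤ 2.

Yes; width 2.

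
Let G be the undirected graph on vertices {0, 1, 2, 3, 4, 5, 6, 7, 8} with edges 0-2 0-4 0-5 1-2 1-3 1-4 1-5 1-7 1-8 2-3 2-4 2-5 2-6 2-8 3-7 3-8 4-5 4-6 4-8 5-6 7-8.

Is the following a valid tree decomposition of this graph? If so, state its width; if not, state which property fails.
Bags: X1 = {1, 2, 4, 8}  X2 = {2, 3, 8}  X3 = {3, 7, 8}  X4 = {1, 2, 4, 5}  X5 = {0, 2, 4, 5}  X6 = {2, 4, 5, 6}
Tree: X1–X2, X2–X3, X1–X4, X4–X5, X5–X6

No — edge (1,3) lies in no bag.

A tree decomposition must satisfy three properties: every vertex lies in some bag; for every edge, both endpoints lie together in some bag; and for every vertex, the bags containing it form a connected subtree. Here edge (1,3) lies in no bag, so the decomposition is invalid.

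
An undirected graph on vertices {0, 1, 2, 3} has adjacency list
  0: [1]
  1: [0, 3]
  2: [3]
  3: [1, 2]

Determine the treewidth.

A width-1 tree decomposition is:
Bags: B1 = {1, 3}  B2 = {2, 3}  B3 = {0, 1}
Tree: B1–B2, B1–B3
The largest bag has 2 vertices, giving width 1; this decomposition certifies tw(G) ≤ 1. G has an edge, so its treewidth is at least 1. Hence tw(G) = 1 exactly.

1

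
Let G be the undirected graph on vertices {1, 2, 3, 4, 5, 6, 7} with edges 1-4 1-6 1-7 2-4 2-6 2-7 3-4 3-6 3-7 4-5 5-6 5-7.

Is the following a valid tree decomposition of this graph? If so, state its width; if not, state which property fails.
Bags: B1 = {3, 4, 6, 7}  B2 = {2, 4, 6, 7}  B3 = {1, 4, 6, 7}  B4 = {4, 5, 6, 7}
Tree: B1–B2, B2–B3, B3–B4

Every vertex of G appears in some bag (union = {1, 2, 3, 4, 5, 6, 7}); every edge is covered by a bag; and for each vertex v the set of bags containing v is connected in the bag tree. The decomposition is therefore valid. The largest bag has 4 vertices, so the width is 3.

Yes; width 3.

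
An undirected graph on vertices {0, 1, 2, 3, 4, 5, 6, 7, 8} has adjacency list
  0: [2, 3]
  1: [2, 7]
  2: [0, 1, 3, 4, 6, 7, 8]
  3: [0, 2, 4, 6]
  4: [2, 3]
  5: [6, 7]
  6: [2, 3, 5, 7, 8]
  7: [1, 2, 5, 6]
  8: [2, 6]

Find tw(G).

2

A width-2 tree decomposition is:
Bags: B1 = {2, 6, 7}  B2 = {5, 6, 7}  B3 = {1, 2, 7}  B4 = {2, 3, 6}  B5 = {2, 6, 8}  B6 = {0, 2, 3}  B7 = {2, 3, 4}
Tree: B1–B2, B1–B3, B1–B4, B4–B5, B4–B6, B6–B7
The largest bag has 3 vertices, giving width 2; this decomposition certifies tw(G) ≤ 2. On the other hand G contains the 3-clique {2, 6, 8}. A clique must lie in a single bag of any decomposition, so no decomposition can have width below 2. The upper and lower bounds meet at 2, so that is the treewidth.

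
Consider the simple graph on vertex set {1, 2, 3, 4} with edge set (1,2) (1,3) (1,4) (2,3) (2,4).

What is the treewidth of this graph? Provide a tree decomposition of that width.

The largest bag has 3 vertices, giving width 2; this decomposition certifies tw(G) ≤ 2. For the lower bound, the 3 vertices {1, 2, 3} are pairwise adjacent, and any tree decomposition puts a clique entirely inside one bag — forcing width ≥ 2. Hence tw(G) = 2 exactly.

Treewidth 2.
One such decomposition:
Bags: B1 = {1, 2, 4}  B2 = {1, 2, 3}
Tree: B1–B2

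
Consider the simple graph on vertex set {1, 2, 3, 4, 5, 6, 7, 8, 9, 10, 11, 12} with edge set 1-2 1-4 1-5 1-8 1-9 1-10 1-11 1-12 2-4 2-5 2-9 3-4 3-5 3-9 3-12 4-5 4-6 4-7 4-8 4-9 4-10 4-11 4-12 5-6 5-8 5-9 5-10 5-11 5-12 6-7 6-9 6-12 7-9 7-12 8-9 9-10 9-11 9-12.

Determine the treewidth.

A width-4 tree decomposition is:
Bags: B1 = {4, 5, 6, 9, 12}  B2 = {4, 6, 7, 9, 12}  B3 = {1, 4, 5, 9, 12}  B4 = {1, 2, 4, 5, 9}  B5 = {1, 4, 5, 9, 11}  B6 = {3, 4, 5, 9, 12}  B7 = {1, 4, 5, 9, 10}  B8 = {1, 4, 5, 8, 9}
Tree: B1–B2, B1–B3, B3–B4, B3–B5, B1–B6, B3–B7, B3–B8
Each bag holds 5 vertices, so the decomposition has width 4, which upper-bounds the treewidth. On the other hand G contains the 5-clique {1, 2, 4, 5, 9}. A clique must lie in a single bag of any decomposition, so no decomposition can have width below 4. Therefore the treewidth is 4.

4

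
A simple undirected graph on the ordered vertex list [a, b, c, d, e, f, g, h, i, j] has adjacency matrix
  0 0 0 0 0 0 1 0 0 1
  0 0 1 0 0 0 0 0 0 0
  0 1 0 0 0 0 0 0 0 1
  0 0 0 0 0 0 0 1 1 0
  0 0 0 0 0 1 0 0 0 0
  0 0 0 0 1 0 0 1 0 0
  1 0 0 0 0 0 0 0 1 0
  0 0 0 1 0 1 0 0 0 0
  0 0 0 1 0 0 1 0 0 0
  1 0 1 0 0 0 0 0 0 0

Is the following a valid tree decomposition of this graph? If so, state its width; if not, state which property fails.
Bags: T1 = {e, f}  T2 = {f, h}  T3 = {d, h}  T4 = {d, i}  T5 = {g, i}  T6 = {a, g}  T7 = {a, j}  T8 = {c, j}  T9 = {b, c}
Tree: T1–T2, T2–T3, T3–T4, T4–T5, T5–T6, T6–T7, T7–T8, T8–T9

Vertex coverage: the bags together contain {a, b, c, d, e, f, g, h, i, j}, the full vertex set. Edge coverage: each edge of G has both endpoints in at least one bag. Running intersection: for every vertex, the bags containing it form a connected subtree. All three properties hold, so this is a valid tree decomposition of width max|bag| − 1 = 1, and hence tw(G) ≤ 1.

Yes; width 1.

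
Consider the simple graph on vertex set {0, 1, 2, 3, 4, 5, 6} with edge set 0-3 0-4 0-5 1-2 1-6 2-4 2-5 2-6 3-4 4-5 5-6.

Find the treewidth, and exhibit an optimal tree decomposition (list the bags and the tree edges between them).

Treewidth 2.
Bags: B1 = {2, 5, 6}  B2 = {2, 4, 5}  B3 = {0, 4, 5}  B4 = {1, 2, 6}  B5 = {0, 3, 4}
Tree: B1–B2, B2–B3, B1–B4, B3–B5

Every bag has size at most 3, so the width is 3 − 1 = 2 and tw(G) ≤ 2. For the lower bound, the 3 vertices {0, 3, 4} are pairwise adjacent, and any tree decomposition puts a clique entirely inside one bag — forcing width ≥ 2. The upper and lower bounds meet at 2, so that is the treewidth.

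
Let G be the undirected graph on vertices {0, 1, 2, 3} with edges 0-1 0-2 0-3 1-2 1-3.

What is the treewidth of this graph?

2

A width-2 tree decomposition is:
Bags: B1 = {0, 1, 2}  B2 = {0, 1, 3}
Tree: B1–B2
Every bag has size at most 3, so the width is 3 − 1 = 2 and tw(G) ≤ 2. Conversely, {0, 1, 2} is a clique of size 3, and the vertices of any clique must share a bag in every tree decomposition; so some bag has ≥ 3 vertices and tw(G) ≥ 2. Combining the bounds, tw(G) = 2.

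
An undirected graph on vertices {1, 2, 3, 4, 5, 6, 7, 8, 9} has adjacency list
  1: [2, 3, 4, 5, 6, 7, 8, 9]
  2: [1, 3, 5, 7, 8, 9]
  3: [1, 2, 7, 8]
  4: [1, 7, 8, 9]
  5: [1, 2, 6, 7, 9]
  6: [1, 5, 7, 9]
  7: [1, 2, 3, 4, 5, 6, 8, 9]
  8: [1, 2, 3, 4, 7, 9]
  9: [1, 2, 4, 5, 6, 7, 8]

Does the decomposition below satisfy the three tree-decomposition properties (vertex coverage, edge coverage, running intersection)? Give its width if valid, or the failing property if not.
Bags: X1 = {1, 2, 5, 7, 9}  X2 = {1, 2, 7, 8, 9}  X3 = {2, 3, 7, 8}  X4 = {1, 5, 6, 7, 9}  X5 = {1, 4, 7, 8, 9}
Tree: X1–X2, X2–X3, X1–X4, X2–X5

A tree decomposition must satisfy three properties: every vertex lies in some bag; for every edge, both endpoints lie together in some bag; and for every vertex, the bags containing it form a connected subtree. Here edge (1,3) lies in no bag, so the decomposition is invalid.

No — edge (1,3) lies in no bag.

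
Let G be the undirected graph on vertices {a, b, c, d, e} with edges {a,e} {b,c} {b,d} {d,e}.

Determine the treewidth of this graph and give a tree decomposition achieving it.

Each bag holds 2 vertices, so the decomposition has width 1, which upper-bounds the treewidth. G has an edge, so its treewidth is at least 1. The upper and lower bounds meet at 1, so that is the treewidth.

Treewidth 1.
One such decomposition:
Bags: B1 = {b, c}  B2 = {b, d}  B3 = {d, e}  B4 = {a, e}
Tree: B1–B2, B2–B3, B3–B4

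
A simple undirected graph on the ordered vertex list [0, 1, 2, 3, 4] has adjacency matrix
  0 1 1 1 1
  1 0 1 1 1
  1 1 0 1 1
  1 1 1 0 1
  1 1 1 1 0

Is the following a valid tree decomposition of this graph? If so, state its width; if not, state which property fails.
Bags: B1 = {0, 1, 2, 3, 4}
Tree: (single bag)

Every vertex of G appears in some bag (union = {0, 1, 2, 3, 4}); every edge is covered by a bag; and for each vertex v the set of bags containing v is connected in the bag tree. The decomposition is therefore valid. The largest bag has 5 vertices, so the width is 4.

Yes; width 4.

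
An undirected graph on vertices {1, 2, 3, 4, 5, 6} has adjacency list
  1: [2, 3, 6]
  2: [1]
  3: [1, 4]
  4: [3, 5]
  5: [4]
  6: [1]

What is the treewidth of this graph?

A width-1 tree decomposition is:
Bags: B1 = {1, 6}  B2 = {1, 2}  B3 = {1, 3}  B4 = {3, 4}  B5 = {4, 5}
Tree: B1–B2, B1–B3, B3–B4, B4–B5
The largest bag has 2 vertices, giving width 1; this decomposition certifies tw(G) ≤ 1. Any graph with an edge has treewidth ≥ 1, and G has the edge 6–1. Hence tw(G) = 1 exactly.

1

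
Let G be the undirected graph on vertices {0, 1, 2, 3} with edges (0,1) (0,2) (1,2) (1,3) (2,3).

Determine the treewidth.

2

A width-2 tree decomposition is:
Bags: B1 = {0, 1, 2}  B2 = {1, 2, 3}
Tree: B1–B2
The largest bag has 3 vertices, giving width 2; this decomposition certifies tw(G) ≤ 2. Conversely, {0, 1, 2} is a clique of size 3, and the vertices of any clique must share a bag in every tree decomposition; so some bag has ≥ 3 vertices and tw(G) ≥ 2. Combining the bounds, tw(G) = 2.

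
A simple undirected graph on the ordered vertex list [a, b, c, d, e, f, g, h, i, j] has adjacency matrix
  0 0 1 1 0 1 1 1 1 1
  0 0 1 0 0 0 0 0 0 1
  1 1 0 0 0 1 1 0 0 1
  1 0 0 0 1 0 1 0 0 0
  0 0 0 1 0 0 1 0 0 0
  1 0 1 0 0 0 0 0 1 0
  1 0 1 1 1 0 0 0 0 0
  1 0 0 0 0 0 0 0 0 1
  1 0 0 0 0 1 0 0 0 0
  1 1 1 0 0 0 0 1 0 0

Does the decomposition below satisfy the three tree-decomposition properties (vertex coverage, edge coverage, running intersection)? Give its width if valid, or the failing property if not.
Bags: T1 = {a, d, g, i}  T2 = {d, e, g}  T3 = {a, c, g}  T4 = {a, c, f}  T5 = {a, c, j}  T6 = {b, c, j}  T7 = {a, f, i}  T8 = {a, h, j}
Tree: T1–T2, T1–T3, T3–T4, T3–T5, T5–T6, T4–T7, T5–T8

A tree decomposition must satisfy three properties: every vertex lies in some bag; for every edge, both endpoints lie together in some bag; and for every vertex, the bags containing it form a connected subtree. Here bags containing vertex i are not connected in the tree, so the decomposition is invalid.

No — bags containing vertex i are not connected in the tree.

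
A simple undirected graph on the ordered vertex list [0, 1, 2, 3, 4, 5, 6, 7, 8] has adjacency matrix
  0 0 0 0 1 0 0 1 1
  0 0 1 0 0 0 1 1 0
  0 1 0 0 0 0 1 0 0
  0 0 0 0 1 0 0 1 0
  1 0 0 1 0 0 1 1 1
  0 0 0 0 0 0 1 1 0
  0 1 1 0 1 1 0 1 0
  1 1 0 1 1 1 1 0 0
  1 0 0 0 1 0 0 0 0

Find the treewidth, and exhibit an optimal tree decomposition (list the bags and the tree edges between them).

Treewidth 2.
Bags: B1 = {0, 4, 7}  B2 = {4, 6, 7}  B3 = {5, 6, 7}  B4 = {0, 4, 8}  B5 = {1, 6, 7}  B6 = {1, 2, 6}  B7 = {3, 4, 7}
Tree: B1–B2, B2–B3, B1–B4, B3–B5, B5–B6, B2–B7

Each bag holds 3 vertices, so the decomposition has width 2, which upper-bounds the treewidth. For the lower bound, the 3 vertices {0, 4, 8} are pairwise adjacent, and any tree decomposition puts a clique entirely inside one bag — forcing width ≥ 2. Therefore the treewidth is 2.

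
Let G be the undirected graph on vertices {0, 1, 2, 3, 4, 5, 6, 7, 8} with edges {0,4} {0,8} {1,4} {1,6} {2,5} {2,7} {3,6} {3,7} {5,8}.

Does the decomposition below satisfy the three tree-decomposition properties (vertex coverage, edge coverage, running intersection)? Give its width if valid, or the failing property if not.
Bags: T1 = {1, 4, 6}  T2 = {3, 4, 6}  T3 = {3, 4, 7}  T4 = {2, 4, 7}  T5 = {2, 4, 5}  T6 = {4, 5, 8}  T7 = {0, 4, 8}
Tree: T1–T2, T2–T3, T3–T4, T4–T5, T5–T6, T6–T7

Yes; width 2.

Checking the three conditions: (i) the bags cover all of {0, 1, 2, 3, 4, 5, 6, 7, 8}; (ii) for each edge, some bag contains both endpoints; (iii) the bags containing any fixed vertex form a subtree. All hold, so the decomposition is valid with width 3 − 1 = 2.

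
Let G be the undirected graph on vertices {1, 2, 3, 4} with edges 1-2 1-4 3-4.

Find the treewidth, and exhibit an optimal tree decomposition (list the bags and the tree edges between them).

Treewidth 1.
One optimal decomposition is:
Bags: B1 = {1, 2}  B2 = {1, 4}  B3 = {3, 4}
Tree: B1–B2, B2–B3

The largest bag has 2 vertices, giving width 1; this decomposition certifies tw(G) ≤ 1. Any graph with an edge has treewidth ≥ 1, and G has the edge 2–1. Combining the bounds, tw(G) = 1.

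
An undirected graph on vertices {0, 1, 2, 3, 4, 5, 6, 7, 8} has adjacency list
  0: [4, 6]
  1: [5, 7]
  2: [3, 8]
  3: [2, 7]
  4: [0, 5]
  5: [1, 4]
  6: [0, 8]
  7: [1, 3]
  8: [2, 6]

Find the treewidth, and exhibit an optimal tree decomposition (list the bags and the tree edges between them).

Each bag holds 3 vertices, so the decomposition has width 2, which upper-bounds the treewidth. The edges 7–1–5–4–0–6–8–2–3–7 form a cycle, so G is not a tree and its treewidth is at least 2. Therefore the treewidth is 2.

Treewidth 2.
One such decomposition:
Bags: B1 = {1, 5, 7}  B2 = {4, 5, 7}  B3 = {0, 4, 7}  B4 = {0, 6, 7}  B5 = {6, 7, 8}  B6 = {2, 7, 8}  B7 = {2, 3, 7}
Tree: B1–B2, B2–B3, B3–B4, B4–B5, B5–B6, B6–B7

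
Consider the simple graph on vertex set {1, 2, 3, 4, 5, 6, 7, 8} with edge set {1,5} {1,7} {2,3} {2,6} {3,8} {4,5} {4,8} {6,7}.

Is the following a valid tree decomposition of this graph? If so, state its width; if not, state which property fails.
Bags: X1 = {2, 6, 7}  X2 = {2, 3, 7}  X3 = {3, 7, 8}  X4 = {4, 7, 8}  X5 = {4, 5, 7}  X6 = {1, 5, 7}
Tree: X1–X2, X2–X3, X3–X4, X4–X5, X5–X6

Yes; width 2.

Checking the three conditions: (i) the bags cover all of {1, 2, 3, 4, 5, 6, 7, 8}; (ii) for each edge, some bag contains both endpoints; (iii) the bags containing any fixed vertex form a subtree. All hold, so the decomposition is valid with width 3 − 1 = 2.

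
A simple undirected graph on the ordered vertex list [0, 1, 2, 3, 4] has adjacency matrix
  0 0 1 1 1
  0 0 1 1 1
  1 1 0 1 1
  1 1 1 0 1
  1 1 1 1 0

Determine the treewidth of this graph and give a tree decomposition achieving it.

Treewidth 3.
One such decomposition:
Bags: B1 = {1, 2, 3, 4}  B2 = {0, 2, 3, 4}
Tree: B1–B2

Each bag holds 4 vertices, so the decomposition has width 3, which upper-bounds the treewidth. For the lower bound, the 4 vertices {0, 2, 3, 4} are pairwise adjacent, and any tree decomposition puts a clique entirely inside one bag — forcing width ≥ 3. Combining the bounds, tw(G) = 3.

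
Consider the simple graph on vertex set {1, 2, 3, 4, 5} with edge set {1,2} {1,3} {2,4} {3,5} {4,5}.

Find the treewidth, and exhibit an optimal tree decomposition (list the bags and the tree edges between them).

Treewidth 2.
One optimal decomposition is:
Bags: B1 = {1, 3, 5}  B2 = {1, 2, 5}  B3 = {2, 4, 5}
Tree: B1–B2, B2–B3

Each bag holds 3 vertices, so the decomposition has width 2, which upper-bounds the treewidth. Since 5–3–1–2–4–5 is a cycle in G, G is not acyclic. Forests are exactly the graphs of treewidth ≤ 1, so tw(G) ≥ 2. The upper and lower bounds meet at 2, so that is the treewidth.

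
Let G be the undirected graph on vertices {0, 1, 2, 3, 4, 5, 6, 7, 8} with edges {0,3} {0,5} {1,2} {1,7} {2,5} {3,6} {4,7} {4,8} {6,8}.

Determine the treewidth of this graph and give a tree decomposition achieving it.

Treewidth 2.
One such decomposition:
Bags: B1 = {0, 2, 5}  B2 = {0, 1, 2}  B3 = {0, 1, 7}  B4 = {0, 4, 7}  B5 = {0, 4, 8}  B6 = {0, 6, 8}  B7 = {0, 3, 6}
Tree: B1–B2, B2–B3, B3–B4, B4–B5, B5–B6, B6–B7

The largest bag has 3 vertices, giving width 2; this decomposition certifies tw(G) ≤ 2. Since 0–5–2–1–7–4–8–6–3–0 is a cycle in G, G is not acyclic. Forests are exactly the graphs of treewidth ≤ 1, so tw(G) ≥ 2. Combining the bounds, tw(G) = 2.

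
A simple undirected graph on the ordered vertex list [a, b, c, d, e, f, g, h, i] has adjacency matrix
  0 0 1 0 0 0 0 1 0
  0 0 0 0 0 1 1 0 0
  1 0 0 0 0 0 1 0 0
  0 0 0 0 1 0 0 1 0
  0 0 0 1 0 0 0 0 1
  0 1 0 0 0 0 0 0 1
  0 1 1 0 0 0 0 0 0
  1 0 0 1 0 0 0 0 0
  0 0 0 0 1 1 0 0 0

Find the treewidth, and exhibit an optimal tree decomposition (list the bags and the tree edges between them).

Each bag holds 3 vertices, so the decomposition has width 2, which upper-bounds the treewidth. For the lower bound, G contains the cycle f–b–g–c–a–h–d–e–i–f, so G is not a forest; only forests have treewidth ≤ 1, hence tw(G) ≥ 2. The upper and lower bounds meet at 2, so that is the treewidth.

Treewidth 2.
Bags: B1 = {b, f, g}  B2 = {c, f, g}  B3 = {a, c, f}  B4 = {a, f, h}  B5 = {d, f, h}  B6 = {d, e, f}  B7 = {e, f, i}
Tree: B1–B2, B2–B3, B3–B4, B4–B5, B5–B6, B6–B7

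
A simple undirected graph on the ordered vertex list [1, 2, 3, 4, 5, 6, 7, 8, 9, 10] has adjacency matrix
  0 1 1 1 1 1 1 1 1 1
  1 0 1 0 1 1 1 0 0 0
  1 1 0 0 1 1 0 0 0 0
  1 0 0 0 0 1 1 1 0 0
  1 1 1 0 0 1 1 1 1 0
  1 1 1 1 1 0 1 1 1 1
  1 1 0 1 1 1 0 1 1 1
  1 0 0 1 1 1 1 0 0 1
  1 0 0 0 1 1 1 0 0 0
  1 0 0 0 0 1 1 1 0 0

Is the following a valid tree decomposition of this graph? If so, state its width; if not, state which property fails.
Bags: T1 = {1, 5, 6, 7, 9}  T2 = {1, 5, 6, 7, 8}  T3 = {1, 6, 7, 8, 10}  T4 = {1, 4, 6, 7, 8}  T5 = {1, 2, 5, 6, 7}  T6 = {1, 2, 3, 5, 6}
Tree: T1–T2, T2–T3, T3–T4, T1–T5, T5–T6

Checking the three conditions: (i) the bags cover all of {1, 2, 3, 4, 5, 6, 7, 8, 9, 10}; (ii) for each edge, some bag contains both endpoints; (iii) the bags containing any fixed vertex form a subtree. All hold, so the decomposition is valid with width 5 − 1 = 4.

Yes; width 4.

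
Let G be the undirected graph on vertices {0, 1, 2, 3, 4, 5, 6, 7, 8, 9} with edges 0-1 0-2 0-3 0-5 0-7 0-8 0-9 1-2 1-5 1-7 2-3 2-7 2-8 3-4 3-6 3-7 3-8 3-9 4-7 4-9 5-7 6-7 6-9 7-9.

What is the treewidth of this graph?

A width-3 tree decomposition is:
Bags: B1 = {3, 6, 7, 9}  B2 = {0, 3, 7, 9}  B3 = {0, 2, 3, 7}  B4 = {0, 1, 2, 7}  B5 = {0, 2, 3, 8}  B6 = {3, 4, 7, 9}  B7 = {0, 1, 5, 7}
Tree: B1–B2, B2–B3, B3–B4, B3–B5, B1–B6, B4–B7
The largest bag has 4 vertices, giving width 3; this decomposition certifies tw(G) ≤ 3. On the other hand G contains the 4-clique {0, 2, 3, 8}. A clique must lie in a single bag of any decomposition, so no decomposition can have width below 3. Combining the bounds, tw(G) = 3.

3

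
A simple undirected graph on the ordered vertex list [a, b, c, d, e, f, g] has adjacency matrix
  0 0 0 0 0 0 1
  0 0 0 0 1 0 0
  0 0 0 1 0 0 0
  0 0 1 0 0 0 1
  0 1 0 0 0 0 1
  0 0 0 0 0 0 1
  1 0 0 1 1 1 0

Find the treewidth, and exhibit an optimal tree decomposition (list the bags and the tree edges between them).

Treewidth 1.
One optimal decomposition is:
Bags: B1 = {f, g}  B2 = {a, g}  B3 = {e, g}  B4 = {d, g}  B5 = {b, e}  B6 = {c, d}
Tree: B1–B2, B2–B3, B3–B4, B3–B5, B4–B6

Every bag has size at most 2, so the width is 2 − 1 = 1 and tw(G) ≤ 1. G has an edge, so its treewidth is at least 1. The upper and lower bounds meet at 1, so that is the treewidth.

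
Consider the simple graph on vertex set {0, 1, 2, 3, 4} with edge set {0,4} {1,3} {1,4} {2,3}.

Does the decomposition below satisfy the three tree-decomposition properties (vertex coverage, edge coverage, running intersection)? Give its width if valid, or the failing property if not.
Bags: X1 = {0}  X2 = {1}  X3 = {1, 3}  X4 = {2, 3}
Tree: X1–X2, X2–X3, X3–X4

No — vertex 4 appears in no bag.

A tree decomposition must satisfy three properties: every vertex lies in some bag; for every edge, both endpoints lie together in some bag; and for every vertex, the bags containing it form a connected subtree. Here vertex 4 appears in no bag, so the decomposition is invalid.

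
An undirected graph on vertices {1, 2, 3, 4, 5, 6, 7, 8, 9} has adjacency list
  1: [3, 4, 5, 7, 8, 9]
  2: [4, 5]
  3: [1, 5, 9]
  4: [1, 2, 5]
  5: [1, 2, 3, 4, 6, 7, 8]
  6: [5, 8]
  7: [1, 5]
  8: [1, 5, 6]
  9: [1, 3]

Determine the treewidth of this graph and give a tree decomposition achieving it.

Treewidth 2.
One such decomposition:
Bags: B1 = {1, 5, 7}  B2 = {1, 3, 5}  B3 = {1, 5, 8}  B4 = {1, 4, 5}  B5 = {2, 4, 5}  B6 = {1, 3, 9}  B7 = {5, 6, 8}
Tree: B1–B2, B2–B3, B2–B4, B4–B5, B2–B6, B3–B7

Each bag holds 3 vertices, so the decomposition has width 2, which upper-bounds the treewidth. Conversely, {1, 3, 9} is a clique of size 3, and the vertices of any clique must share a bag in every tree decomposition; so some bag has ≥ 3 vertices and tw(G) ≥ 2. Combining the bounds, tw(G) = 2.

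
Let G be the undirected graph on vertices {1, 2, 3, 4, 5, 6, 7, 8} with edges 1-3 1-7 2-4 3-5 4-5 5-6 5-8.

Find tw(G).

1

A width-1 tree decomposition is:
Bags: B1 = {4, 5}  B2 = {2, 4}  B3 = {3, 5}  B4 = {5, 8}  B5 = {1, 3}  B6 = {1, 7}  B7 = {5, 6}
Tree: B1–B2, B1–B3, B1–B4, B3–B5, B5–B6, B1–B7
Each bag holds 2 vertices, so the decomposition has width 1, which upper-bounds the treewidth. G has an edge, so its treewidth is at least 1. Therefore the treewidth is 1.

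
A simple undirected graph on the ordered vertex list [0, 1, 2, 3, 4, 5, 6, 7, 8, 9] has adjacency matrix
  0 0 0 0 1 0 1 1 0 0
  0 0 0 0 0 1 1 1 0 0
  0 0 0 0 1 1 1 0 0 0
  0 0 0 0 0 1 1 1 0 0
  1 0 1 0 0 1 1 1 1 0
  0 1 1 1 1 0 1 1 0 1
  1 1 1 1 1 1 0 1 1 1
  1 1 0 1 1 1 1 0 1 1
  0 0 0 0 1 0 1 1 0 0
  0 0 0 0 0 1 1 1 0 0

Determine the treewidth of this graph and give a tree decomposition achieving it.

The largest bag has 4 vertices, giving width 3; this decomposition certifies tw(G) ≤ 3. Conversely, {2, 4, 5, 6} is a clique of size 4, and the vertices of any clique must share a bag in every tree decomposition; so some bag has ≥ 4 vertices and tw(G) ≥ 3. Hence tw(G) = 3 exactly.

Treewidth 3.
One optimal decomposition is:
Bags: B1 = {4, 5, 6, 7}  B2 = {2, 4, 5, 6}  B3 = {3, 5, 6, 7}  B4 = {0, 4, 6, 7}  B5 = {4, 6, 7, 8}  B6 = {5, 6, 7, 9}  B7 = {1, 5, 6, 7}
Tree: B1–B2, B1–B3, B1–B4, B1–B5, B1–B6, B6–B7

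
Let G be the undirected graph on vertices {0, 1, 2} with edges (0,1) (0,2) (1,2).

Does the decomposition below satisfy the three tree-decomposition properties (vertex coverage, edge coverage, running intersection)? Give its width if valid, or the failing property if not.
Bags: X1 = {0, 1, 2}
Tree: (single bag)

Yes; width 2.

Checking the three conditions: (i) the bags cover all of {0, 1, 2}; (ii) for each edge, some bag contains both endpoints; (iii) the bags containing any fixed vertex form a subtree. All hold, so the decomposition is valid with width 3 − 1 = 2.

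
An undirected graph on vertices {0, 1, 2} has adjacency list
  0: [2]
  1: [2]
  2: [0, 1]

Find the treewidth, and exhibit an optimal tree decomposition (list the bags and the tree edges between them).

Treewidth 1.
One such decomposition:
Bags: B1 = {1, 2}  B2 = {0, 2}
Tree: B1–B2

The largest bag has 2 vertices, giving width 1; this decomposition certifies tw(G) ≤ 1. Any graph with an edge has treewidth ≥ 1, and G has the edge 1–2. Therefore the treewidth is 1.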